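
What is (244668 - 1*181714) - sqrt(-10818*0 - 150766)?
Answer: 62954 - 11*I*sqrt(1246) ≈ 62954.0 - 388.29*I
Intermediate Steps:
(244668 - 1*181714) - sqrt(-10818*0 - 150766) = (244668 - 181714) - sqrt(0 - 150766) = 62954 - sqrt(-150766) = 62954 - 11*I*sqrt(1246)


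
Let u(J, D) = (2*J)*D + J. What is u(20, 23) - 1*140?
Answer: 800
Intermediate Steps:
u(J, D) = J + 2*D*J (u(J, D) = 2*D*J + J = J + 2*D*J)
u(20, 23) - 1*140 = 20*(1 + 2*23) - 1*140 = 20*(1 + 46) - 140 = 20*47 - 140 = 940 - 140 = 800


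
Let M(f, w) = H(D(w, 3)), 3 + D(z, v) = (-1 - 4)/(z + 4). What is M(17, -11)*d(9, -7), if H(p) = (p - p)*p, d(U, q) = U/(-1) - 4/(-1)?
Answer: 0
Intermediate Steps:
d(U, q) = 4 - U (d(U, q) = U*(-1) - 4*(-1) = -U + 4 = 4 - U)
D(z, v) = -3 - 5/(4 + z) (D(z, v) = -3 + (-1 - 4)/(z + 4) = -3 - 5/(4 + z))
H(p) = 0 (H(p) = 0*p = 0)
M(f, w) = 0
M(17, -11)*d(9, -7) = 0*(4 - 1*9) = 0*(4 - 9) = 0*(-5) = 0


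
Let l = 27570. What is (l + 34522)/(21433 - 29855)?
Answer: -31046/4211 ≈ -7.3726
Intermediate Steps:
(l + 34522)/(21433 - 29855) = (27570 + 34522)/(21433 - 29855) = 62092/(-8422) = 62092*(-1/8422) = -31046/4211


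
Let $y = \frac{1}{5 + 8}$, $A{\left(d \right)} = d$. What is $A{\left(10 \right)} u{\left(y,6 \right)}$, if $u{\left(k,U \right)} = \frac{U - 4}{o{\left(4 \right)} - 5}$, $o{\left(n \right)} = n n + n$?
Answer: $\frac{4}{3} \approx 1.3333$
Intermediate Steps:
$o{\left(n \right)} = n + n^{2}$ ($o{\left(n \right)} = n^{2} + n = n + n^{2}$)
$y = \frac{1}{13} \approx 0.076923$
$u{\left(k,U \right)} = - \frac{4}{15} + \frac{U}{15}$ ($u{\left(k,U \right)} = \frac{U - 4}{4 \left(1 + 4\right) - 5} = \frac{-4 + U}{4 \cdot 5 - 5} = \frac{-4 + U}{20 - 5} = \frac{-4 + U}{15} = \left(-4 + U\right) \frac{1}{15} = - \frac{4}{15} + \frac{U}{15}$)
$A{\left(10 \right)} u{\left(y,6 \right)} = 10 \left(- \frac{4}{15} + \frac{1}{15} \cdot 6\right) = 10 \left(- \frac{4}{15} + \frac{2}{5}\right) = 10 \cdot \frac{2}{15} = \frac{4}{3}$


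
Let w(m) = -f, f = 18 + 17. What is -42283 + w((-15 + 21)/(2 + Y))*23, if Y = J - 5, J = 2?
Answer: -43088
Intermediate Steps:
Y = -3 (Y = 2 - 5 = -3)
f = 35
w(m) = -35 (w(m) = -1*35 = -35)
-42283 + w((-15 + 21)/(2 + Y))*23 = -42283 - 35*23 = -42283 - 805 = -43088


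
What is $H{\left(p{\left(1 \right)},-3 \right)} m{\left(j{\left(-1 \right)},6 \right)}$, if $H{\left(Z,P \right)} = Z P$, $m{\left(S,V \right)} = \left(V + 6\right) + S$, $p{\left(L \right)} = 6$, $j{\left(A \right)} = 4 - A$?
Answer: $-306$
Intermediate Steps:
$m{\left(S,V \right)} = 6 + S + V$ ($m{\left(S,V \right)} = \left(6 + V\right) + S = 6 + S + V$)
$H{\left(Z,P \right)} = P Z$
$H{\left(p{\left(1 \right)},-3 \right)} m{\left(j{\left(-1 \right)},6 \right)} = \left(-3\right) 6 \left(6 + \left(4 - -1\right) + 6\right) = - 18 \left(6 + \left(4 + 1\right) + 6\right) = - 18 \left(6 + 5 + 6\right) = \left(-18\right) 17 = -306$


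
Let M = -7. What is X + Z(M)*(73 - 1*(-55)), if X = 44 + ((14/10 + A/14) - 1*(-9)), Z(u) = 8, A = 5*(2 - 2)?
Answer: 5392/5 ≈ 1078.4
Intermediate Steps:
A = 0 (A = 5*0 = 0)
X = 272/5 (X = 44 + ((14/10 + 0/14) - 1*(-9)) = 44 + ((14*(⅒) + 0*(1/14)) + 9) = 44 + ((7/5 + 0) + 9) = 44 + (7/5 + 9) = 44 + 52/5 = 272/5 ≈ 54.400)
X + Z(M)*(73 - 1*(-55)) = 272/5 + 8*(73 - 1*(-55)) = 272/5 + 8*(73 + 55) = 272/5 + 8*128 = 272/5 + 1024 = 5392/5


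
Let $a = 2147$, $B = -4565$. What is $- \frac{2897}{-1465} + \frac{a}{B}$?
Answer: $\frac{403178}{267509} \approx 1.5072$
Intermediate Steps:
$- \frac{2897}{-1465} + \frac{a}{B} = - \frac{2897}{-1465} + \frac{2147}{-4565} = \left(-2897\right) \left(- \frac{1}{1465}\right) + 2147 \left(- \frac{1}{4565}\right) = \frac{2897}{1465} - \frac{2147}{4565} = \frac{403178}{267509}$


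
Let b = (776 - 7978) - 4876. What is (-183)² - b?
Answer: 45567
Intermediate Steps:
b = -12078 (b = -7202 - 4876 = -12078)
(-183)² - b = (-183)² - 1*(-12078) = 33489 + 12078 = 45567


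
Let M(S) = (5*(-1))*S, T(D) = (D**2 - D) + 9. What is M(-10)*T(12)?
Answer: 7050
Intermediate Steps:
T(D) = 9 + D**2 - D
M(S) = -5*S
M(-10)*T(12) = (-5*(-10))*(9 + 12**2 - 1*12) = 50*(9 + 144 - 12) = 50*141 = 7050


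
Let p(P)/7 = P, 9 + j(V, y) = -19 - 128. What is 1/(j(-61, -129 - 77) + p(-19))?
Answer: -1/289 ≈ -0.0034602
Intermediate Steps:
j(V, y) = -156 (j(V, y) = -9 + (-19 - 128) = -9 - 147 = -156)
p(P) = 7*P
1/(j(-61, -129 - 77) + p(-19)) = 1/(-156 + 7*(-19)) = 1/(-156 - 133) = 1/(-289) = -1/289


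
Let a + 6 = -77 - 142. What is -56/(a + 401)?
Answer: -7/22 ≈ -0.31818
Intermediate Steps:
a = -225 (a = -6 + (-77 - 142) = -6 - 219 = -225)
-56/(a + 401) = -56/(-225 + 401) = -56/176 = (1/176)*(-56) = -7/22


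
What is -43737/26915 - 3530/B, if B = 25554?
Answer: -606332624/343892955 ≈ -1.7631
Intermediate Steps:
-43737/26915 - 3530/B = -43737/26915 - 3530/25554 = -43737*1/26915 - 3530*1/25554 = -43737/26915 - 1765/12777 = -606332624/343892955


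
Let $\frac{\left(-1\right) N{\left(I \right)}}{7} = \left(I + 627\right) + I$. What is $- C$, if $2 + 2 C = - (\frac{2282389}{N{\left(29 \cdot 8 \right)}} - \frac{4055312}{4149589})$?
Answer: $- \frac{9438565883479}{63380822386} \approx -148.92$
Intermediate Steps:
$N{\left(I \right)} = -4389 - 14 I$ ($N{\left(I \right)} = - 7 \left(\left(I + 627\right) + I\right) = - 7 \left(\left(627 + I\right) + I\right) = - 7 \left(627 + 2 I\right) = -4389 - 14 I$)
$C = \frac{9438565883479}{63380822386}$ ($C = -1 + \frac{\left(-1\right) \left(\frac{2282389}{-4389 - 14 \cdot 29 \cdot 8} - \frac{4055312}{4149589}\right)}{2} = -1 + \frac{\left(-1\right) \left(\frac{2282389}{-4389 - 3248} - \frac{4055312}{4149589}\right)}{2} = -1 + \frac{\left(-1\right) \left(\frac{2282389}{-7637} - \frac{4055312}{4149589}\right)}{2} = -1 + \frac{\left(-1\right) \left(2282389 \left(- \frac{1}{7637}\right) - \frac{4055312}{4149589}\right)}{2} = -1 + \frac{\left(-1\right) \left(- \frac{2282389}{7637} - \frac{4055312}{4149589}\right)}{2} = -1 + \frac{\left(-1\right) \left(- \frac{9501946705865}{31690411193}\right)}{2} = -1 + \frac{1}{2} \cdot \frac{9501946705865}{31690411193} = -1 + \frac{9501946705865}{63380822386} = \frac{9438565883479}{63380822386} \approx 148.92$)
$- C = \left(-1\right) \frac{9438565883479}{63380822386} = - \frac{9438565883479}{63380822386}$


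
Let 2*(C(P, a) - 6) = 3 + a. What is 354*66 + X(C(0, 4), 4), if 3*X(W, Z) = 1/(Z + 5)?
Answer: 630829/27 ≈ 23364.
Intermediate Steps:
C(P, a) = 15/2 + a/2 (C(P, a) = 6 + (3 + a)/2 = 6 + (3/2 + a/2) = 15/2 + a/2)
X(W, Z) = 1/(3*(5 + Z)) (X(W, Z) = 1/(3*(Z + 5)) = 1/(3*(5 + Z)))
354*66 + X(C(0, 4), 4) = 354*66 + 1/(3*(5 + 4)) = 23364 + (⅓)/9 = 23364 + (⅓)*(⅑) = 23364 + 1/27 = 630829/27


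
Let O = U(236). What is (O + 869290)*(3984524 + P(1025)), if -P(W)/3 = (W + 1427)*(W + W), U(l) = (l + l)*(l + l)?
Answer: -12116862442424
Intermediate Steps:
U(l) = 4*l**2 (U(l) = (2*l)*(2*l) = 4*l**2)
P(W) = -6*W*(1427 + W) (P(W) = -3*(W + 1427)*(W + W) = -3*(1427 + W)*2*W = -6*W*(1427 + W))
O = 222784 (O = 4*236**2 = 4*55696 = 222784)
(O + 869290)*(3984524 + P(1025)) = (222784 + 869290)*(3984524 - 6*1025*(1427 + 1025)) = 1092074*(3984524 - 6*1025*2452) = 1092074*(3984524 - 15079800) = 1092074*(-11095276) = -12116862442424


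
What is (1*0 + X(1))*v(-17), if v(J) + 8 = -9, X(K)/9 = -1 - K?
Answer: 306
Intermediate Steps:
X(K) = -9 - 9*K (X(K) = 9*(-1 - K) = -9 - 9*K)
v(J) = -17 (v(J) = -8 - 9 = -17)
(1*0 + X(1))*v(-17) = (1*0 + (-9 - 9*1))*(-17) = (0 + (-9 - 9))*(-17) = (0 - 18)*(-17) = -18*(-17) = 306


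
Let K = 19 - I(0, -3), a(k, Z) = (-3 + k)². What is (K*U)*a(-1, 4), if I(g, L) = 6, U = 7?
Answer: 1456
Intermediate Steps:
K = 13 (K = 19 - 1*6 = 19 - 6 = 13)
(K*U)*a(-1, 4) = (13*7)*(-3 - 1)² = 91*(-4)² = 91*16 = 1456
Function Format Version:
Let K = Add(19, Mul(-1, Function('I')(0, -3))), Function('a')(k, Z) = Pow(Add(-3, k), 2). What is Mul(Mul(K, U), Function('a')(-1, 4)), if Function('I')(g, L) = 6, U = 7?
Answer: 1456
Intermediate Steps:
K = 13 (K = Add(19, Mul(-1, 6)) = Add(19, -6) = 13)
Mul(Mul(K, U), Function('a')(-1, 4)) = Mul(Mul(13, 7), Pow(Add(-3, -1), 2)) = Mul(91, Pow(-4, 2)) = Mul(91, 16) = 1456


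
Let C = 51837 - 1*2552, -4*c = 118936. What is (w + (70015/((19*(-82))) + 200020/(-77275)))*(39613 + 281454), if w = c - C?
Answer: -32171491607312831/1267310 ≈ -2.5386e+10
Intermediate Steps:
c = -29734 (c = -1/4*118936 = -29734)
C = 49285 (C = 51837 - 2552 = 49285)
w = -79019 (w = -29734 - 1*49285 = -29734 - 49285 = -79019)
(w + (70015/((19*(-82))) + 200020/(-77275)))*(39613 + 281454) = (-79019 + (70015/((19*(-82))) + 200020/(-77275)))*(39613 + 281454) = (-79019 + (70015/(-1558) + 200020*(-1/77275)))*321067 = (-79019 + (70015*(-1/1558) - 40004/15455))*321067 = (-79019 + (-3685/82 - 40004/15455))*321067 = (-79019 - 60232003/1267310)*321067 = -100201800893/1267310*321067 = -32171491607312831/1267310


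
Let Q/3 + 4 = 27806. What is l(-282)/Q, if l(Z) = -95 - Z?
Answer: 187/83406 ≈ 0.0022420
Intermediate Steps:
Q = 83406 (Q = -12 + 3*27806 = -12 + 83418 = 83406)
l(-282)/Q = (-95 - 1*(-282))/83406 = (-95 + 282)*(1/83406) = 187*(1/83406) = 187/83406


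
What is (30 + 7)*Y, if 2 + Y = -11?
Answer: -481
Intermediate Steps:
Y = -13 (Y = -2 - 11 = -13)
(30 + 7)*Y = (30 + 7)*(-13) = 37*(-13) = -481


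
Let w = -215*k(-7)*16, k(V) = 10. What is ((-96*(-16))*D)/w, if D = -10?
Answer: 96/215 ≈ 0.44651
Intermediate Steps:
w = -34400 (w = -215*10*16 = -2150*16 = -34400)
((-96*(-16))*D)/w = (-96*(-16)*(-10))/(-34400) = (1536*(-10))*(-1/34400) = -15360*(-1/34400) = 96/215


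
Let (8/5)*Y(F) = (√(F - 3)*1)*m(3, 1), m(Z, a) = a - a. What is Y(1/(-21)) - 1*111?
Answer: -111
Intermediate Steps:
m(Z, a) = 0
Y(F) = 0 (Y(F) = 5*((√(F - 3)*1)*0)/8 = 5*((√(-3 + F)*1)*0)/8 = 5*(√(-3 + F)*0)/8 = (5/8)*0 = 0)
Y(1/(-21)) - 1*111 = 0 - 1*111 = 0 - 111 = -111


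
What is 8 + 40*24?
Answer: 968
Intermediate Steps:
8 + 40*24 = 8 + 960 = 968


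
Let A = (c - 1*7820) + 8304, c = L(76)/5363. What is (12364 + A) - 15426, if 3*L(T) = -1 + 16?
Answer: -13825809/5363 ≈ -2578.0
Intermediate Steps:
L(T) = 5 (L(T) = (-1 + 16)/3 = (⅓)*15 = 5)
c = 5/5363 ≈ 0.00093231
A = 2595697/5363 (A = (5/5363 - 1*7820) + 8304 = (5/5363 - 7820) + 8304 = -41938655/5363 + 8304 = 2595697/5363 ≈ 484.00)
(12364 + A) - 15426 = (12364 + 2595697/5363) - 15426 = 68903829/5363 - 15426 = -13825809/5363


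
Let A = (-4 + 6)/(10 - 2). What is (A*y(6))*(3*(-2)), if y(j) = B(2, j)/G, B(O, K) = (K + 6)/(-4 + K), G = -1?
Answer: 9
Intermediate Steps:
B(O, K) = (6 + K)/(-4 + K)
A = 1/4 (A = 2/8 = 2*(1/8) = 1/4 ≈ 0.25000)
y(j) = -(6 + j)/(-4 + j) (y(j) = ((6 + j)/(-4 + j))/(-1) = ((6 + j)/(-4 + j))*(-1) = -(6 + j)/(-4 + j))
(A*y(6))*(3*(-2)) = (((-6 - 1*6)/(-4 + 6))/4)*(3*(-2)) = (((-6 - 6)/2)/4)*(-6) = (((1/2)*(-12))/4)*(-6) = ((1/4)*(-6))*(-6) = -3/2*(-6) = 9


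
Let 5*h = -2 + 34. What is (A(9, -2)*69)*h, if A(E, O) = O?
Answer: -4416/5 ≈ -883.20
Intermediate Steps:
h = 32/5 (h = (-2 + 34)/5 = (1/5)*32 = 32/5 ≈ 6.4000)
(A(9, -2)*69)*h = -2*69*(32/5) = -138*32/5 = -4416/5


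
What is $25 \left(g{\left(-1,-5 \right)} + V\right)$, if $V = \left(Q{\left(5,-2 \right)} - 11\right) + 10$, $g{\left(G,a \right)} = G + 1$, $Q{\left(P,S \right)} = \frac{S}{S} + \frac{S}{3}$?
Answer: $- \frac{50}{3} \approx -16.667$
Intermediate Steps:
$Q{\left(P,S \right)} = 1 + \frac{S}{3}$ ($Q{\left(P,S \right)} = 1 + S \frac{1}{3} = 1 + \frac{S}{3}$)
$g{\left(G,a \right)} = 1 + G$
$V = - \frac{2}{3}$ ($V = \left(\left(1 + \frac{1}{3} \left(-2\right)\right) - 11\right) + 10 = \left(\left(1 - \frac{2}{3}\right) - 11\right) + 10 = \left(\frac{1}{3} - 11\right) + 10 = - \frac{32}{3} + 10 = - \frac{2}{3} \approx -0.66667$)
$25 \left(g{\left(-1,-5 \right)} + V\right) = 25 \left(\left(1 - 1\right) - \frac{2}{3}\right) = 25 \left(0 - \frac{2}{3}\right) = 25 \left(- \frac{2}{3}\right) = - \frac{50}{3}$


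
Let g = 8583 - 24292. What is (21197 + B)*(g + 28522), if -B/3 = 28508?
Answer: -824221851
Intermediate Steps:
B = -85524 (B = -3*28508 = -85524)
g = -15709
(21197 + B)*(g + 28522) = (21197 - 85524)*(-15709 + 28522) = -64327*12813 = -824221851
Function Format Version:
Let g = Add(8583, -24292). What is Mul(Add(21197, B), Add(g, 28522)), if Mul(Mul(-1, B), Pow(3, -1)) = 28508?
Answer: -824221851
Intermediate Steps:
B = -85524 (B = Mul(-3, 28508) = -85524)
g = -15709
Mul(Add(21197, B), Add(g, 28522)) = Mul(Add(21197, -85524), Add(-15709, 28522)) = Mul(-64327, 12813) = -824221851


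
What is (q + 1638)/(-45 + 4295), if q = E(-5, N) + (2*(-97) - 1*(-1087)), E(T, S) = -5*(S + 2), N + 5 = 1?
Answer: 2541/4250 ≈ 0.59788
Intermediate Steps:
N = -4 (N = -5 + 1 = -4)
E(T, S) = -10 - 5*S (E(T, S) = -5*(2 + S) = -10 - 5*S)
q = 903 (q = (-10 - 5*(-4)) + (2*(-97) - 1*(-1087)) = (-10 + 20) + (-194 + 1087) = 10 + 893 = 903)
(q + 1638)/(-45 + 4295) = (903 + 1638)/(-45 + 4295) = 2541/4250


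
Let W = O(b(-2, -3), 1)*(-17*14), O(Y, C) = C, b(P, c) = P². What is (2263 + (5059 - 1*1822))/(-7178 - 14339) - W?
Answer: 5115546/21517 ≈ 237.74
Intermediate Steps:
W = -238 (W = 1*(-17*14) = 1*(-238) = -238)
(2263 + (5059 - 1*1822))/(-7178 - 14339) - W = (2263 + (5059 - 1*1822))/(-7178 - 14339) - 1*(-238) = (2263 + (5059 - 1822))/(-21517) + 238 = (2263 + 3237)*(-1/21517) + 238 = 5500*(-1/21517) + 238 = -5500/21517 + 238 = 5115546/21517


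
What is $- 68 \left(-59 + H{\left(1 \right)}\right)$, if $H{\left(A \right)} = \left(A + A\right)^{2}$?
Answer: $3740$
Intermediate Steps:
$H{\left(A \right)} = 4 A^{2}$ ($H{\left(A \right)} = \left(2 A\right)^{2} = 4 A^{2}$)
$- 68 \left(-59 + H{\left(1 \right)}\right) = - 68 \left(-59 + 4 \cdot 1^{2}\right) = - 68 \left(-59 + 4 \cdot 1\right) = - 68 \left(-59 + 4\right) = \left(-68\right) \left(-55\right) = 3740$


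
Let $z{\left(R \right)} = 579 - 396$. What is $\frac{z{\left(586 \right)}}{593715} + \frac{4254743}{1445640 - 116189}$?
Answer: $\frac{49536235878}{15476764715} \approx 3.2007$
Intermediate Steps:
$z{\left(R \right)} = 183$
$\frac{z{\left(586 \right)}}{593715} + \frac{4254743}{1445640 - 116189} = \frac{183}{593715} + \frac{4254743}{1445640 - 116189} = 183 \cdot \frac{1}{593715} + \frac{4254743}{1329451} = \frac{61}{197905} + 4254743 \cdot \frac{1}{1329451} = \frac{61}{197905} + \frac{250279}{78203} = \frac{49536235878}{15476764715}$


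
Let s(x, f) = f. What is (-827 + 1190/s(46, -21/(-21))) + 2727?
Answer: 3090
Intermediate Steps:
(-827 + 1190/s(46, -21/(-21))) + 2727 = (-827 + 1190/((-21/(-21)))) + 2727 = (-827 + 1190/((-21*(-1/21)))) + 2727 = (-827 + 1190/1) + 2727 = (-827 + 1190*1) + 2727 = (-827 + 1190) + 2727 = 363 + 2727 = 3090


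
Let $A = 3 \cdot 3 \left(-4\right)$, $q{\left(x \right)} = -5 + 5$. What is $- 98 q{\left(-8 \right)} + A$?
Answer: $-36$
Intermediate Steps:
$q{\left(x \right)} = 0$
$A = -36$ ($A = 9 \left(-4\right) = -36$)
$- 98 q{\left(-8 \right)} + A = \left(-98\right) 0 - 36 = 0 - 36 = -36$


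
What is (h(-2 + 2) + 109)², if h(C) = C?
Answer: 11881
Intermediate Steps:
(h(-2 + 2) + 109)² = ((-2 + 2) + 109)² = (0 + 109)² = 109² = 11881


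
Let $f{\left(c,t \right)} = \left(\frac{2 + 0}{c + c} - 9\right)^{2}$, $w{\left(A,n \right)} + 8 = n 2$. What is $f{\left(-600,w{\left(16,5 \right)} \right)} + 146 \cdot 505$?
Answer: $\frac{26571970801}{360000} \approx 73811.0$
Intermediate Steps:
$w{\left(A,n \right)} = -8 + 2 n$ ($w{\left(A,n \right)} = -8 + n 2 = -8 + 2 n$)
$f{\left(c,t \right)} = \left(-9 + \frac{1}{c}\right)^{2}$ ($f{\left(c,t \right)} = \left(\frac{2}{2 c} - 9\right)^{2} = \left(2 \frac{1}{2 c} - 9\right)^{2} = \left(\frac{1}{c} - 9\right)^{2} = \left(-9 + \frac{1}{c}\right)^{2}$)
$f{\left(-600,w{\left(16,5 \right)} \right)} + 146 \cdot 505 = \frac{\left(-1 + 9 \left(-600\right)\right)^{2}}{360000} + 146 \cdot 505 = \frac{\left(-1 - 5400\right)^{2}}{360000} + 73730 = \frac{\left(-5401\right)^{2}}{360000} + 73730 = \frac{1}{360000} \cdot 29170801 + 73730 = \frac{29170801}{360000} + 73730 = \frac{26571970801}{360000}$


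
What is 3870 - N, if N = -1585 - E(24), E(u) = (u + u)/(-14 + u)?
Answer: 27299/5 ≈ 5459.8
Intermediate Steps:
E(u) = 2*u/(-14 + u) (E(u) = (2*u)/(-14 + u) = 2*u/(-14 + u))
N = -7949/5 (N = -1585 - 2*24/(-14 + 24) = -1585 - 2*24/10 = -1585 - 1*24/5 = -1585 - 24/5 = -7949/5 ≈ -1589.8)
3870 - N = 3870 - 1*(-7949/5) = 3870 + 7949/5 = 27299/5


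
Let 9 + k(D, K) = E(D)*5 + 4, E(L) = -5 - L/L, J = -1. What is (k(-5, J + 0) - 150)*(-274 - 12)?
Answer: 52910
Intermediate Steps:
E(L) = -6 (E(L) = -5 - 1*1 = -5 - 1 = -6)
k(D, K) = -35 (k(D, K) = -9 + (-6*5 + 4) = -9 + (-30 + 4) = -9 - 26 = -35)
(k(-5, J + 0) - 150)*(-274 - 12) = (-35 - 150)*(-274 - 12) = -185*(-286) = 52910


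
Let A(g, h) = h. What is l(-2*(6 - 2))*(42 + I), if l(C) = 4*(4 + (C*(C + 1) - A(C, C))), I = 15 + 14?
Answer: 19312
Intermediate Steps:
I = 29
l(C) = 16 - 4*C + 4*C*(1 + C) (l(C) = 4*(4 + (C*(C + 1) - C)) = 4*(4 + (C*(1 + C) - C)) = 4*(4 + (-C + C*(1 + C))) = 4*(4 - C + C*(1 + C)) = 16 - 4*C + 4*C*(1 + C))
l(-2*(6 - 2))*(42 + I) = (16 + 4*(-2*(6 - 2))²)*(42 + 29) = (16 + 4*(-2*4)²)*71 = (16 + 4*(-8)²)*71 = (16 + 4*64)*71 = (16 + 256)*71 = 272*71 = 19312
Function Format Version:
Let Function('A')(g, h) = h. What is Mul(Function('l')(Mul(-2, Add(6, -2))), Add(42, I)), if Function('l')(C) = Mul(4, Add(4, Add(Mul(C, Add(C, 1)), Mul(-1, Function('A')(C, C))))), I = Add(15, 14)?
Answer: 19312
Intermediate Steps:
I = 29
Function('l')(C) = Add(16, Mul(-4, C), Mul(4, C, Add(1, C))) (Function('l')(C) = Mul(4, Add(4, Add(Mul(C, Add(C, 1)), Mul(-1, C)))) = Mul(4, Add(4, Add(Mul(C, Add(1, C)), Mul(-1, C)))) = Mul(4, Add(4, Add(Mul(-1, C), Mul(C, Add(1, C))))) = Mul(4, Add(4, Mul(-1, C), Mul(C, Add(1, C)))) = Add(16, Mul(-4, C), Mul(4, C, Add(1, C))))
Mul(Function('l')(Mul(-2, Add(6, -2))), Add(42, I)) = Mul(Add(16, Mul(4, Pow(Mul(-2, Add(6, -2)), 2))), Add(42, 29)) = Mul(Add(16, Mul(4, Pow(Mul(-2, 4), 2))), 71) = Mul(Add(16, Mul(4, Pow(-8, 2))), 71) = Mul(Add(16, Mul(4, 64)), 71) = Mul(Add(16, 256), 71) = Mul(272, 71) = 19312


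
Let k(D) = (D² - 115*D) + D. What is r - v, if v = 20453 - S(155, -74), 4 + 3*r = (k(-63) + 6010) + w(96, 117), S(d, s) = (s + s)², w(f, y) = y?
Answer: 7209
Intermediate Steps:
S(d, s) = 4*s² (S(d, s) = (2*s)² = 4*s²)
k(D) = D² - 114*D
r = 5758 (r = -4/3 + ((-63*(-114 - 63) + 6010) + 117)/3 = -4/3 + ((-63*(-177) + 6010) + 117)/3 = -4/3 + ((11151 + 6010) + 117)/3 = -4/3 + (17161 + 117)/3 = -4/3 + (⅓)*17278 = -4/3 + 17278/3 = 5758)
v = -1451 (v = 20453 - 4*(-74)² = 20453 - 4*5476 = 20453 - 1*21904 = 20453 - 21904 = -1451)
r - v = 5758 - 1*(-1451) = 5758 + 1451 = 7209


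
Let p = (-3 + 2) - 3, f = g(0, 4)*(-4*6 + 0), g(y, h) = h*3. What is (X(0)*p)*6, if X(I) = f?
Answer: 6912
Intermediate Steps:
g(y, h) = 3*h
f = -288 (f = (3*4)*(-4*6 + 0) = 12*(-24 + 0) = 12*(-24) = -288)
X(I) = -288
p = -4 (p = -1 - 3 = -4)
(X(0)*p)*6 = -288*(-4)*6 = 1152*6 = 6912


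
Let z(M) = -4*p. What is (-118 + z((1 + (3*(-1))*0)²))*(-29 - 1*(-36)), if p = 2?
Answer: -882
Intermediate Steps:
z(M) = -8 (z(M) = -4*2 = -8)
(-118 + z((1 + (3*(-1))*0)²))*(-29 - 1*(-36)) = (-118 - 8)*(-29 - 1*(-36)) = -126*(-29 + 36) = -126*7 = -882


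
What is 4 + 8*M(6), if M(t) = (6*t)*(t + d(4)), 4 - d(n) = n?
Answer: 1732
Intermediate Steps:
d(n) = 4 - n
M(t) = 6*t**2 (M(t) = (6*t)*(t + (4 - 1*4)) = (6*t)*(t + (4 - 4)) = (6*t)*(t + 0) = (6*t)*t = 6*t**2)
4 + 8*M(6) = 4 + 8*(6*6**2) = 4 + 8*(6*36) = 4 + 8*216 = 4 + 1728 = 1732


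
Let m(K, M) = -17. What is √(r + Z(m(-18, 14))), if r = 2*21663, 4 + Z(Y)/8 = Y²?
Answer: √45606 ≈ 213.56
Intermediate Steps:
Z(Y) = -32 + 8*Y²
r = 43326
√(r + Z(m(-18, 14))) = √(43326 + (-32 + 8*(-17)²)) = √(43326 + (-32 + 8*289)) = √(43326 + (-32 + 2312)) = √(43326 + 2280) = √45606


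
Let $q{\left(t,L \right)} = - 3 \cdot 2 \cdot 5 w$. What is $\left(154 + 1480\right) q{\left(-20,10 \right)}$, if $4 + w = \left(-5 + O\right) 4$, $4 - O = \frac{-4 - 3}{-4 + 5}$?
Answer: $-980400$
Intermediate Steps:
$O = 11$ ($O = 4 - \frac{-4 - 3}{-4 + 5} = 4 - - \frac{7}{1} = 4 - \left(-7\right) 1 = 4 - -7 = 4 + 7 = 11$)
$w = 20$ ($w = -4 + \left(-5 + 11\right) 4 = -4 + 6 \cdot 4 = -4 + 24 = 20$)
$q{\left(t,L \right)} = -600$ ($q{\left(t,L \right)} = - 3 \cdot 2 \cdot 5 \cdot 20 = \left(-3\right) 10 \cdot 20 = \left(-30\right) 20 = -600$)
$\left(154 + 1480\right) q{\left(-20,10 \right)} = \left(154 + 1480\right) \left(-600\right) = 1634 \left(-600\right) = -980400$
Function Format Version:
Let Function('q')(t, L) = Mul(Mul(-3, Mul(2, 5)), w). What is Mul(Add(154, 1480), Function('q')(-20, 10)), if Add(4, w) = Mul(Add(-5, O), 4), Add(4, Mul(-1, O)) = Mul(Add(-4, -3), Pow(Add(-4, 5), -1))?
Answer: -980400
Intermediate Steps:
O = 11 (O = Add(4, Mul(-1, Mul(Add(-4, -3), Pow(Add(-4, 5), -1)))) = Add(4, Mul(-1, Mul(-7, Pow(1, -1)))) = Add(4, Mul(-1, Mul(-7, 1))) = Add(4, Mul(-1, -7)) = Add(4, 7) = 11)
w = 20 (w = Add(-4, Mul(Add(-5, 11), 4)) = Add(-4, Mul(6, 4)) = Add(-4, 24) = 20)
Function('q')(t, L) = -600 (Function('q')(t, L) = Mul(Mul(-3, Mul(2, 5)), 20) = Mul(Mul(-3, 10), 20) = Mul(-30, 20) = -600)
Mul(Add(154, 1480), Function('q')(-20, 10)) = Mul(Add(154, 1480), -600) = Mul(1634, -600) = -980400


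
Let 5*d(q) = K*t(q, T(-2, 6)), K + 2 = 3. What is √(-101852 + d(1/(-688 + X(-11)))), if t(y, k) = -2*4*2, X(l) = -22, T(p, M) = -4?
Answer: 2*I*√636595/5 ≈ 319.15*I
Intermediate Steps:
K = 1 (K = -2 + 3 = 1)
t(y, k) = -16 (t(y, k) = -8*2 = -16)
d(q) = -16/5 (d(q) = (1*(-16))/5 = (⅕)*(-16) = -16/5)
√(-101852 + d(1/(-688 + X(-11)))) = √(-101852 - 16/5) = √(-509276/5) = 2*I*√636595/5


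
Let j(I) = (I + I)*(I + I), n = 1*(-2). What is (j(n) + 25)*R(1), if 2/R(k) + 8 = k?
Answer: -82/7 ≈ -11.714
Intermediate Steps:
R(k) = 2/(-8 + k)
n = -2
j(I) = 4*I**2 (j(I) = (2*I)*(2*I) = 4*I**2)
(j(n) + 25)*R(1) = (4*(-2)**2 + 25)*(2/(-8 + 1)) = (4*4 + 25)*(2/(-7)) = (16 + 25)*(2*(-1/7)) = 41*(-2/7) = -82/7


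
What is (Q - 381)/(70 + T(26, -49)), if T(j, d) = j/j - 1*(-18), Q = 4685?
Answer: 4304/89 ≈ 48.360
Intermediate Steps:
T(j, d) = 19 (T(j, d) = 1 + 18 = 19)
(Q - 381)/(70 + T(26, -49)) = (4685 - 381)/(70 + 19) = 4304/89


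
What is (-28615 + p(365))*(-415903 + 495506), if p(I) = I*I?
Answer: 8327269830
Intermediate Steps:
p(I) = I**2
(-28615 + p(365))*(-415903 + 495506) = (-28615 + 365**2)*(-415903 + 495506) = (-28615 + 133225)*79603 = 104610*79603 = 8327269830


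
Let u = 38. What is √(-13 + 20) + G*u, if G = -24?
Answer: -912 + √7 ≈ -909.35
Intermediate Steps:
√(-13 + 20) + G*u = √(-13 + 20) - 24*38 = √7 - 912 = -912 + √7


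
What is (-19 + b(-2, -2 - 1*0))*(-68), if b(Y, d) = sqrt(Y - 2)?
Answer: 1292 - 136*I ≈ 1292.0 - 136.0*I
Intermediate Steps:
b(Y, d) = sqrt(-2 + Y)
(-19 + b(-2, -2 - 1*0))*(-68) = (-19 + sqrt(-2 - 2))*(-68) = (-19 + sqrt(-4))*(-68) = (-19 + 2*I)*(-68) = 1292 - 136*I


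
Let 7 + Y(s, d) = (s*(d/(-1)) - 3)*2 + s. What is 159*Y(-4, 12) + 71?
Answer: 12632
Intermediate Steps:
Y(s, d) = -13 + s - 2*d*s (Y(s, d) = -7 + ((s*(d/(-1)) - 3)*2 + s) = -7 + ((s*(d*(-1)) - 3)*2 + s) = -7 + ((s*(-d) - 3)*2 + s) = -7 + ((-d*s - 3)*2 + s) = -7 + ((-3 - d*s)*2 + s) = -7 + ((-6 - 2*d*s) + s) = -7 + (-6 + s - 2*d*s) = -13 + s - 2*d*s)
159*Y(-4, 12) + 71 = 159*(-13 - 4 - 2*12*(-4)) + 71 = 159*(-13 - 4 + 96) + 71 = 159*79 + 71 = 12561 + 71 = 12632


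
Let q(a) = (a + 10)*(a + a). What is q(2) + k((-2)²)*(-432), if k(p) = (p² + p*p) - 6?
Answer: -11184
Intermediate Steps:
k(p) = -6 + 2*p² (k(p) = (p² + p²) - 6 = 2*p² - 6 = -6 + 2*p²)
q(a) = 2*a*(10 + a) (q(a) = (10 + a)*(2*a) = 2*a*(10 + a))
q(2) + k((-2)²)*(-432) = 2*2*(10 + 2) + (-6 + 2*((-2)²)²)*(-432) = 2*2*12 + (-6 + 2*4²)*(-432) = 48 + (-6 + 2*16)*(-432) = 48 + (-6 + 32)*(-432) = 48 + 26*(-432) = 48 - 11232 = -11184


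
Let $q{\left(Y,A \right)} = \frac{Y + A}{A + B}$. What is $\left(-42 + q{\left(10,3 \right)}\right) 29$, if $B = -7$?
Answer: $- \frac{5249}{4} \approx -1312.3$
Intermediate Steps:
$q{\left(Y,A \right)} = \frac{A + Y}{-7 + A}$ ($q{\left(Y,A \right)} = \frac{Y + A}{A - 7} = \frac{A + Y}{-7 + A}$)
$\left(-42 + q{\left(10,3 \right)}\right) 29 = \left(-42 + \frac{3 + 10}{-7 + 3}\right) 29 = \left(-42 + \frac{1}{-4} \cdot 13\right) 29 = \left(-42 - \frac{13}{4}\right) 29 = \left(- \frac{181}{4}\right) 29 = - \frac{5249}{4}$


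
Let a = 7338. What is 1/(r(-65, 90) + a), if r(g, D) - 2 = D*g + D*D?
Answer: 1/9590 ≈ 0.00010428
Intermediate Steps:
r(g, D) = 2 + D² + D*g (r(g, D) = 2 + (D*g + D*D) = 2 + (D*g + D²) = 2 + (D² + D*g) = 2 + D² + D*g)
1/(r(-65, 90) + a) = 1/((2 + 90² + 90*(-65)) + 7338) = 1/((2 + 8100 - 5850) + 7338) = 1/(2252 + 7338) = 1/9590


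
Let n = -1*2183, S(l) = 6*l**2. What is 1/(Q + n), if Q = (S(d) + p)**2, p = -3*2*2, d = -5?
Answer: 1/16861 ≈ 5.9308e-5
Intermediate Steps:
p = -12 (p = -6*2 = -12)
Q = 19044 (Q = (6*(-5)**2 - 12)**2 = (6*25 - 12)**2 = (150 - 12)**2 = 138**2 = 19044)
n = -2183
1/(Q + n) = 1/(19044 - 2183) = 1/16861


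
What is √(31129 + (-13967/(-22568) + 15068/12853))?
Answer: √654825116499364813366/145033252 ≈ 176.44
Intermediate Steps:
√(31129 + (-13967/(-22568) + 15068/12853)) = √(31129 + (-13967*(-1/22568) + 15068*(1/12853))) = √(31129 + (13967/22568 + 15068/12853)) = √(31129 + 519572475/290066504) = √(9029999775491/290066504) = √654825116499364813366/145033252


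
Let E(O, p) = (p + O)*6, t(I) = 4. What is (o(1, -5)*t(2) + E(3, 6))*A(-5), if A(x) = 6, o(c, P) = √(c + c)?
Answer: 324 + 24*√2 ≈ 357.94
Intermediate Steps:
o(c, P) = √2*√c (o(c, P) = √(2*c) = √2*√c)
E(O, p) = 6*O + 6*p (E(O, p) = (O + p)*6 = 6*O + 6*p)
(o(1, -5)*t(2) + E(3, 6))*A(-5) = ((√2*√1)*4 + (6*3 + 6*6))*6 = ((√2*1)*4 + (18 + 36))*6 = (√2*4 + 54)*6 = (4*√2 + 54)*6 = (54 + 4*√2)*6 = 324 + 24*√2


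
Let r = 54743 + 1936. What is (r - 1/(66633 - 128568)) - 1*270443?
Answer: -13239473339/61935 ≈ -2.1376e+5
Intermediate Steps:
r = 56679
(r - 1/(66633 - 128568)) - 1*270443 = (56679 - 1/(66633 - 128568)) - 1*270443 = (56679 - 1/(-61935)) - 270443 = (56679 - 1*(-1/61935)) - 270443 = (56679 + 1/61935) - 270443 = 3510413866/61935 - 270443 = -13239473339/61935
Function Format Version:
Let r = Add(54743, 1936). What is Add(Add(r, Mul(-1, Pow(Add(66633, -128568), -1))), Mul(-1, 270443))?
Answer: Rational(-13239473339, 61935) ≈ -2.1376e+5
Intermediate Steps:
r = 56679
Add(Add(r, Mul(-1, Pow(Add(66633, -128568), -1))), Mul(-1, 270443)) = Add(Add(56679, Mul(-1, Pow(Add(66633, -128568), -1))), Mul(-1, 270443)) = Add(Add(56679, Mul(-1, Pow(-61935, -1))), -270443) = Add(Add(56679, Mul(-1, Rational(-1, 61935))), -270443) = Add(Add(56679, Rational(1, 61935)), -270443) = Add(Rational(3510413866, 61935), -270443) = Rational(-13239473339, 61935)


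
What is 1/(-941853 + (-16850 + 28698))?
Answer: -1/930005 ≈ -1.0753e-6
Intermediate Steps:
1/(-941853 + (-16850 + 28698)) = 1/(-941853 + 11848) = 1/(-930005) = -1/930005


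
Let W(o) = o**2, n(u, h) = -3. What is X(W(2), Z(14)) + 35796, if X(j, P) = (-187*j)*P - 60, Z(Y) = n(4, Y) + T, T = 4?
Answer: 34988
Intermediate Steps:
Z(Y) = 1 (Z(Y) = -3 + 4 = 1)
X(j, P) = -60 - 187*P*j (X(j, P) = -187*P*j - 60 = -60 - 187*P*j)
X(W(2), Z(14)) + 35796 = (-60 - 187*1*2**2) + 35796 = (-60 - 187*1*4) + 35796 = (-60 - 748) + 35796 = -808 + 35796 = 34988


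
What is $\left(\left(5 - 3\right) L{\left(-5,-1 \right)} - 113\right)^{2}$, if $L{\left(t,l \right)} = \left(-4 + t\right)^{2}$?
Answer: $2401$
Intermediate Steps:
$\left(\left(5 - 3\right) L{\left(-5,-1 \right)} - 113\right)^{2} = \left(\left(5 - 3\right) \left(-4 - 5\right)^{2} - 113\right)^{2} = \left(2 \left(-9\right)^{2} - 113\right)^{2} = \left(2 \cdot 81 - 113\right)^{2} = \left(162 - 113\right)^{2} = 49^{2} = 2401$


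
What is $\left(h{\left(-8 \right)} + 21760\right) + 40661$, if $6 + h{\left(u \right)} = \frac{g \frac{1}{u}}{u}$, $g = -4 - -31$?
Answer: $\frac{3994587}{64} \approx 62415.0$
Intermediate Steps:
$g = 27$ ($g = -4 + 31 = 27$)
$h{\left(u \right)} = -6 + \frac{27}{u^{2}}$ ($h{\left(u \right)} = -6 + \frac{27 \frac{1}{u}}{u} = -6 + \frac{27}{u^{2}}$)
$\left(h{\left(-8 \right)} + 21760\right) + 40661 = \left(\left(-6 + \frac{27}{64}\right) + 21760\right) + 40661 = \left(- \frac{357}{64} + 21760\right) + 40661 = \frac{1392283}{64} + 40661 = \frac{3994587}{64}$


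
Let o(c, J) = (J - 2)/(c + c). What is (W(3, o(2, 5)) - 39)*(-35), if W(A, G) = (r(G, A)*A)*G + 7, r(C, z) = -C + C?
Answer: 1120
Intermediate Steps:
o(c, J) = (-2 + J)/(2*c) (o(c, J) = (-2 + J)/((2*c)) = (-2 + J)*(1/(2*c)) = (-2 + J)/(2*c))
r(C, z) = 0
W(A, G) = 7 (W(A, G) = (0*A)*G + 7 = 0*G + 7 = 0 + 7 = 7)
(W(3, o(2, 5)) - 39)*(-35) = (7 - 39)*(-35) = -32*(-35) = 1120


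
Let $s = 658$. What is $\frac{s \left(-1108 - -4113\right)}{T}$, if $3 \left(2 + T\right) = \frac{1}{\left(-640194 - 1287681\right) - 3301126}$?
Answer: $- \frac{4431107737410}{4482001} \approx -9.8865 \cdot 10^{5}$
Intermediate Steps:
$T = - \frac{31374007}{15687003}$ ($T = -2 + \frac{1}{3 \left(\left(-640194 - 1287681\right) - 3301126\right)} = -2 + \frac{1}{3 \left(-1927875 - 3301126\right)} = -2 + \frac{1}{3 \left(-5229001\right)} = -2 + \frac{1}{3} \left(- \frac{1}{5229001}\right) = -2 - \frac{1}{15687003} = - \frac{31374007}{15687003} \approx -2.0$)
$\frac{s \left(-1108 - -4113\right)}{T} = \frac{658 \left(-1108 - -4113\right)}{- \frac{31374007}{15687003}} = 658 \left(-1108 + 4113\right) \left(- \frac{15687003}{31374007}\right) = 658 \cdot 3005 \left(- \frac{15687003}{31374007}\right) = 1977290 \left(- \frac{15687003}{31374007}\right) = - \frac{4431107737410}{4482001}$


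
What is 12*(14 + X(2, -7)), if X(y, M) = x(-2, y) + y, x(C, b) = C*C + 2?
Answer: 264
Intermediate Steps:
x(C, b) = 2 + C² (x(C, b) = C² + 2 = 2 + C²)
X(y, M) = 6 + y (X(y, M) = (2 + (-2)²) + y = (2 + 4) + y = 6 + y)
12*(14 + X(2, -7)) = 12*(14 + (6 + 2)) = 12*(14 + 8) = 12*22 = 264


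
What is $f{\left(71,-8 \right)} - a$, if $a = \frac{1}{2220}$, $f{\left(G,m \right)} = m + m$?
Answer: $- \frac{35521}{2220} \approx -16.0$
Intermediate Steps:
$f{\left(G,m \right)} = 2 m$
$a = \frac{1}{2220} \approx 0.00045045$
$f{\left(71,-8 \right)} - a = 2 \left(-8\right) - \frac{1}{2220} = -16 - \frac{1}{2220} = - \frac{35521}{2220}$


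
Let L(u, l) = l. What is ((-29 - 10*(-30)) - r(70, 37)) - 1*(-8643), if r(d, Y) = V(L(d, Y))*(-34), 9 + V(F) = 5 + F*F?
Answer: 55324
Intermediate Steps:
V(F) = -4 + F**2 (V(F) = -9 + (5 + F*F) = -9 + (5 + F**2) = -4 + F**2)
r(d, Y) = 136 - 34*Y**2 (r(d, Y) = (-4 + Y**2)*(-34) = 136 - 34*Y**2)
((-29 - 10*(-30)) - r(70, 37)) - 1*(-8643) = ((-29 - 10*(-30)) - (136 - 34*37**2)) - 1*(-8643) = ((-29 + 300) - (136 - 34*1369)) + 8643 = (271 - (136 - 46546)) + 8643 = (271 - 1*(-46410)) + 8643 = (271 + 46410) + 8643 = 46681 + 8643 = 55324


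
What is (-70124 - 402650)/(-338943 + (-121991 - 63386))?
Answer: 236387/262160 ≈ 0.90169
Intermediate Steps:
(-70124 - 402650)/(-338943 + (-121991 - 63386)) = -472774/(-338943 - 185377) = -472774/(-524320) = -472774*(-1/524320) = 236387/262160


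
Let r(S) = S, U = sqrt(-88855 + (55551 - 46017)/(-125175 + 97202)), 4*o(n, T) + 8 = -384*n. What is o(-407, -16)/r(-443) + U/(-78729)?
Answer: -39070/443 - I*sqrt(69528302709877)/2202286317 ≈ -88.194 - 0.0037862*I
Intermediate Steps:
o(n, T) = -2 - 96*n (o(n, T) = -2 + (-384*n)/4 = -2 - 96*n)
U = I*sqrt(69528302709877)/27973 (U = sqrt(-88855 + 9534/(-27973)) = sqrt(-88855 + 9534*(-1/27973)) = sqrt(-88855 - 9534/27973) = sqrt(-2485550449/27973) = I*sqrt(69528302709877)/27973 ≈ 298.09*I)
o(-407, -16)/r(-443) + U/(-78729) = (-2 - 96*(-407))/(-443) + (I*sqrt(69528302709877)/27973)/(-78729) = (-2 + 39072)*(-1/443) + (I*sqrt(69528302709877)/27973)*(-1/78729) = 39070*(-1/443) - I*sqrt(69528302709877)/2202286317 = -39070/443 - I*sqrt(69528302709877)/2202286317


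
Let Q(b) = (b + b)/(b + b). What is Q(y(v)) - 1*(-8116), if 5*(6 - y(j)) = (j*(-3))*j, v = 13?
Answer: 8117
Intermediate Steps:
y(j) = 6 + 3*j**2/5 (y(j) = 6 - j*(-3)*j/5 = 6 - (-3*j)*j/5 = 6 - (-3)*j**2/5 = 6 + 3*j**2/5)
Q(b) = 1 (Q(b) = (2*b)/((2*b)) = (2*b)*(1/(2*b)) = 1)
Q(y(v)) - 1*(-8116) = 1 - 1*(-8116) = 1 + 8116 = 8117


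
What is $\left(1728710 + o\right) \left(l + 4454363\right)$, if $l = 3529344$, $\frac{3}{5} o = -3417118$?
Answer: $- \frac{95001802098220}{3} \approx -3.1667 \cdot 10^{13}$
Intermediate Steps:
$o = - \frac{17085590}{3}$ ($o = \frac{5}{3} \left(-3417118\right) = - \frac{17085590}{3} \approx -5.6952 \cdot 10^{6}$)
$\left(1728710 + o\right) \left(l + 4454363\right) = \left(1728710 - \frac{17085590}{3}\right) \left(3529344 + 4454363\right) = \left(- \frac{11899460}{3}\right) 7983707 = - \frac{95001802098220}{3}$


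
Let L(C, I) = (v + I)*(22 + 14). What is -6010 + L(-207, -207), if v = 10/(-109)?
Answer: -1467718/109 ≈ -13465.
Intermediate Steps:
v = -10/109 (v = 10*(-1/109) = -10/109 ≈ -0.091743)
L(C, I) = -360/109 + 36*I (L(C, I) = (-10/109 + I)*(22 + 14) = (-10/109 + I)*36 = -360/109 + 36*I)
-6010 + L(-207, -207) = -6010 + (-360/109 + 36*(-207)) = -6010 + (-360/109 - 7452) = -6010 - 812628/109 = -1467718/109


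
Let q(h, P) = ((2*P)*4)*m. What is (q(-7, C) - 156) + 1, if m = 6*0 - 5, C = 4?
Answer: -315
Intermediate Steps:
m = -5 (m = 0 - 5 = -5)
q(h, P) = -40*P (q(h, P) = ((2*P)*4)*(-5) = (8*P)*(-5) = -40*P)
(q(-7, C) - 156) + 1 = (-40*4 - 156) + 1 = (-160 - 156) + 1 = -316 + 1 = -315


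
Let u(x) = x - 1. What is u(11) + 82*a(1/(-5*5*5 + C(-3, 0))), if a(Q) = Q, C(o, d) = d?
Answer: 1168/125 ≈ 9.3440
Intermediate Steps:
u(x) = -1 + x
u(11) + 82*a(1/(-5*5*5 + C(-3, 0))) = (-1 + 11) + 82/(-5*5*5 + 0) = 10 + 82/(-25*5 + 0) = 10 + 82/(-125 + 0) = 10 + 82/(-125) = 10 + 82*(-1/125) = 10 - 82/125 = 1168/125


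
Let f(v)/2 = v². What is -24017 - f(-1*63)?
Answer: -31955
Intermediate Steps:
f(v) = 2*v²
-24017 - f(-1*63) = -24017 - 2*(-1*63)² = -24017 - 2*(-63)² = -24017 - 2*3969 = -24017 - 1*7938 = -24017 - 7938 = -31955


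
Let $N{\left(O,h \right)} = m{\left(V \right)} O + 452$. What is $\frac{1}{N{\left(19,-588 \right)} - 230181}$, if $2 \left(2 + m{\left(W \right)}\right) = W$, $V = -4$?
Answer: $- \frac{1}{229805} \approx -4.3515 \cdot 10^{-6}$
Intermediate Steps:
$m{\left(W \right)} = -2 + \frac{W}{2}$
$N{\left(O,h \right)} = 452 - 4 O$ ($N{\left(O,h \right)} = \left(-2 + \frac{1}{2} \left(-4\right)\right) O + 452 = \left(-2 - 2\right) O + 452 = - 4 O + 452 = 452 - 4 O$)
$\frac{1}{N{\left(19,-588 \right)} - 230181} = \frac{1}{\left(452 - 76\right) - 230181} = \frac{1}{376 - 230181} = \frac{1}{-229805} = - \frac{1}{229805}$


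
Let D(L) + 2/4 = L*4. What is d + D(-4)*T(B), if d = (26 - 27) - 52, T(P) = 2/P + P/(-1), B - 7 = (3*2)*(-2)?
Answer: -1289/10 ≈ -128.90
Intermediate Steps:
D(L) = -½ + 4*L (D(L) = -½ + L*4 = -½ + 4*L)
B = -5 (B = 7 + (3*2)*(-2) = 7 + 6*(-2) = 7 - 12 = -5)
T(P) = -P + 2/P (T(P) = 2/P + P*(-1) = 2/P - P = -P + 2/P)
d = -53 (d = -1 - 52 = -53)
d + D(-4)*T(B) = -53 + (-½ + 4*(-4))*(-1*(-5) + 2/(-5)) = -53 + (-½ - 16)*(5 + 2*(-⅕)) = -53 - 33*(5 - ⅖)/2 = -53 - 33/2*23/5 = -53 - 759/10 = -1289/10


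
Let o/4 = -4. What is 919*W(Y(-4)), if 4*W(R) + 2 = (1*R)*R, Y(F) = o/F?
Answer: 6433/2 ≈ 3216.5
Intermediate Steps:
o = -16 (o = 4*(-4) = -16)
Y(F) = -16/F
W(R) = -½ + R²/4 (W(R) = -½ + ((1*R)*R)/4 = -½ + (R*R)/4 = -½ + R²/4)
919*W(Y(-4)) = 919*(-½ + (-16/(-4))²/4) = 919*(-½ + (-16*(-¼))²/4) = 919*(-½ + (¼)*4²) = 919*(-½ + (¼)*16) = 919*(-½ + 4) = 919*(7/2) = 6433/2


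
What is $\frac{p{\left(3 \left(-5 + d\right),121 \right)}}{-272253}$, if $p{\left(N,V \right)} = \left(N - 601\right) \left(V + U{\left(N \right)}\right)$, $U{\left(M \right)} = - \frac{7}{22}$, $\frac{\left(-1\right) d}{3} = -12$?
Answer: $\frac{224790}{998261} \approx 0.22518$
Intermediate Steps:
$d = 36$ ($d = \left(-3\right) \left(-12\right) = 36$)
$U{\left(M \right)} = - \frac{7}{22}$ ($U{\left(M \right)} = \left(-7\right) \frac{1}{22} = - \frac{7}{22}$)
$p{\left(N,V \right)} = \left(-601 + N\right) \left(- \frac{7}{22} + V\right)$ ($p{\left(N,V \right)} = \left(N - 601\right) \left(V - \frac{7}{22}\right) = \left(-601 + N\right) \left(- \frac{7}{22} + V\right)$)
$\frac{p{\left(3 \left(-5 + d\right),121 \right)}}{-272253} = \frac{\frac{4207}{22} - 72721 - \frac{7 \cdot 3 \left(-5 + 36\right)}{22} + 3 \left(-5 + 36\right) 121}{-272253} = \left(\frac{4207}{22} - 72721 - \frac{7 \cdot 3 \cdot 31}{22} + 3 \cdot 31 \cdot 121\right) \left(- \frac{1}{272253}\right) = \left(\frac{4207}{22} - 72721 - \frac{651}{22} + 93 \cdot 121\right) \left(- \frac{1}{272253}\right) = \left(\frac{4207}{22} - 72721 - \frac{651}{22} + 11253\right) \left(- \frac{1}{272253}\right) = \left(- \frac{674370}{11}\right) \left(- \frac{1}{272253}\right) = \frac{224790}{998261}$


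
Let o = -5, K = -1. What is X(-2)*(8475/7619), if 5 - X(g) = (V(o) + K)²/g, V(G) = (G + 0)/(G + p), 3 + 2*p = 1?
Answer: 53675/9624 ≈ 5.5772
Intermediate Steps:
p = -1 (p = -3/2 + (½)*1 = -3/2 + ½ = -1)
V(G) = G/(-1 + G) (V(G) = (G + 0)/(G - 1) = G/(-1 + G))
X(g) = 5 - 1/(36*g) (X(g) = 5 - (-5/(-1 - 5) - 1)²/g = 5 - (-5/(-6) - 1)²/g = 5 - (-5*(-⅙) - 1)²/g = 5 - (⅚ - 1)²/g = 5 - (-⅙)²/g = 5 - 1/(36*g))
X(-2)*(8475/7619) = (5 - 1/36/(-2))*(8475/7619) = (5 - 1/36*(-½))*(8475*(1/7619)) = (5 + 1/72)*(8475/7619) = (361/72)*(8475/7619) = 53675/9624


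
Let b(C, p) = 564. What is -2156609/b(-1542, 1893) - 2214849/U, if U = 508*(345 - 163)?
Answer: -551210485/143256 ≈ -3847.7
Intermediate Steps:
U = 92456 (U = 508*182 = 92456)
-2156609/b(-1542, 1893) - 2214849/U = -2156609/564 - 2214849/92456 = -2156609*1/564 - 2214849*1/92456 = -2156609/564 - 24339/1016 = -551210485/143256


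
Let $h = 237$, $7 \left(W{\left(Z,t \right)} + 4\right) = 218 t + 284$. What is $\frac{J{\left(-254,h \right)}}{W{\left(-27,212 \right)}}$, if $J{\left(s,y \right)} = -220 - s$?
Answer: $\frac{119}{23236} \approx 0.0051214$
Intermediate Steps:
$W{\left(Z,t \right)} = \frac{256}{7} + \frac{218 t}{7}$ ($W{\left(Z,t \right)} = -4 + \frac{218 t + 284}{7} = -4 + \frac{284 + 218 t}{7} = -4 + \left(\frac{284}{7} + \frac{218 t}{7}\right) = \frac{256}{7} + \frac{218 t}{7}$)
$\frac{J{\left(-254,h \right)}}{W{\left(-27,212 \right)}} = \frac{-220 - -254}{\frac{256}{7} + \frac{218}{7} \cdot 212} = \frac{-220 + 254}{\frac{256}{7} + \frac{46216}{7}} = \frac{34}{\frac{46472}{7}} = 34 \cdot \frac{7}{46472} = \frac{119}{23236}$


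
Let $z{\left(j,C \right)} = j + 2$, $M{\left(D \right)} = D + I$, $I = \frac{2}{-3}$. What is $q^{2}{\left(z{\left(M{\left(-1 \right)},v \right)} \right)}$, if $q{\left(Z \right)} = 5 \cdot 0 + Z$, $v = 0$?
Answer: $\frac{1}{9} \approx 0.11111$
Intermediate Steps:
$I = - \frac{2}{3}$ ($I = 2 \left(- \frac{1}{3}\right) = - \frac{2}{3} \approx -0.66667$)
$M{\left(D \right)} = - \frac{2}{3} + D$ ($M{\left(D \right)} = D - \frac{2}{3} = - \frac{2}{3} + D$)
$z{\left(j,C \right)} = 2 + j$
$q{\left(Z \right)} = Z$ ($q{\left(Z \right)} = 0 + Z = Z$)
$q^{2}{\left(z{\left(M{\left(-1 \right)},v \right)} \right)} = \left(2 - \frac{5}{3}\right)^{2} = \left(\frac{1}{3}\right)^{2} = \frac{1}{9}$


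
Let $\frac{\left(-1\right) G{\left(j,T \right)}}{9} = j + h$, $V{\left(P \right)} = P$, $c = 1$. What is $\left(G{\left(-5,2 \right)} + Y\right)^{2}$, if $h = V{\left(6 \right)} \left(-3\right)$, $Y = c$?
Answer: $43264$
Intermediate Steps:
$Y = 1$
$h = -18$ ($h = 6 \left(-3\right) = -18$)
$G{\left(j,T \right)} = 162 - 9 j$ ($G{\left(j,T \right)} = - 9 \left(j - 18\right) = - 9 \left(-18 + j\right) = 162 - 9 j$)
$\left(G{\left(-5,2 \right)} + Y\right)^{2} = \left(\left(162 - -45\right) + 1\right)^{2} = \left(\left(162 + 45\right) + 1\right)^{2} = \left(207 + 1\right)^{2} = 208^{2} = 43264$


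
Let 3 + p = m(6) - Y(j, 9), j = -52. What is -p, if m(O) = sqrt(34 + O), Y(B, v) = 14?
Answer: 17 - 2*sqrt(10) ≈ 10.675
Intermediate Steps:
p = -17 + 2*sqrt(10) (p = -3 + (sqrt(34 + 6) - 1*14) = -3 + (sqrt(40) - 14) = -3 + (2*sqrt(10) - 14) = -3 + (-14 + 2*sqrt(10)) = -17 + 2*sqrt(10) ≈ -10.675)
-p = -(-17 + 2*sqrt(10)) = 17 - 2*sqrt(10)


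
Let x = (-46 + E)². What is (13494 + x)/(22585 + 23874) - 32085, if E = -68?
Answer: -1490610525/46459 ≈ -32084.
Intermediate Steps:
x = 12996 (x = (-46 - 68)² = (-114)² = 12996)
(13494 + x)/(22585 + 23874) - 32085 = (13494 + 12996)/(22585 + 23874) - 32085 = 26490/46459 - 32085 = -1490610525/46459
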